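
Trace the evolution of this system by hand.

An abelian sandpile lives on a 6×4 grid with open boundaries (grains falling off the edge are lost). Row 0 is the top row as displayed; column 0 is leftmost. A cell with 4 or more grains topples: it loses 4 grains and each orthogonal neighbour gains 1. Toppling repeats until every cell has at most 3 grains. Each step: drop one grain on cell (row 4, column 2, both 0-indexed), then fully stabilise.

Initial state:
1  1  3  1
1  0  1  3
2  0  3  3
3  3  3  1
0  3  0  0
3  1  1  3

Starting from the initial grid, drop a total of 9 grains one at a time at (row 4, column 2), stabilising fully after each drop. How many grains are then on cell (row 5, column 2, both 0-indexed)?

3

step 0: 1  1  3  1
1  0  1  3
2  0  3  3
3  3  3  1
0  3  0  0
3  1  1  3
step 1: 1  1  3  1
1  0  1  3
2  0  3  3
3  3  3  1
0  3  1  0
3  1  1  3
step 2: 1  1  3  1
1  0  1  3
2  0  3  3
3  3  3  1
0  3  2  0
3  1  1  3
step 3: 1  1  3  1
1  0  1  3
2  0  3  3
3  3  3  1
0  3  3  0
3  1  1  3
step 4: 1  1  3  2
1  0  3  0
3  2  1  1
0  2  2  3
2  1  2  1
3  2  2  3
step 5: 1  1  3  2
1  0  3  0
3  2  1  1
0  2  2  3
2  1  3  1
3  2  2  3
step 6: 1  1  3  2
1  0  3  0
3  2  1  1
0  2  3  3
2  2  0  2
3  2  3  3
step 7: 1  1  3  2
1  0  3  0
3  2  1  1
0  2  3  3
2  2  1  2
3  2  3  3
step 8: 1  1  3  2
1  0  3  0
3  2  1  1
0  2  3  3
2  2  2  2
3  2  3  3
step 9: 1  1  3  2
1  0  3  0
3  2  1  1
0  2  3  3
2  2  3  2
3  2  3  3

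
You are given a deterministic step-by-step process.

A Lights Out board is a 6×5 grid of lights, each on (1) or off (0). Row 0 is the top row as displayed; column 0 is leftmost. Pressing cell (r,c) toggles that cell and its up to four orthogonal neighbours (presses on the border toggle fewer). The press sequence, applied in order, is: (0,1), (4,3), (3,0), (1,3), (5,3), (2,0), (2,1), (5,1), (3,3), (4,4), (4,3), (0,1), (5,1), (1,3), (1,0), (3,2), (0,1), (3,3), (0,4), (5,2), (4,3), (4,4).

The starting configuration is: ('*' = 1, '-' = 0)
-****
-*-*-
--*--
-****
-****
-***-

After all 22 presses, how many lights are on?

0) -****
-*-*-
--*--
-****
-****
-***-
1) *--**
---*-
--*--
-****
-****
-***-
2) *--**
---*-
--*--
-**-*
-*---
-**--
3) *--**
---*-
*-*--
*-*-*
**---
-**--
4) *---*
--*-*
*-**-
*-*-*
**---
-**--
5) *---*
--*-*
*-**-
*-*-*
**-*-
-*-**
6) *---*
*-*-*
-***-
--*-*
**-*-
-*-**
7) *---*
***-*
*--*-
-**-*
**-*-
-*-**
8) *---*
***-*
*--*-
-**-*
*--*-
*-***
9) *---*
***-*
*----
-*-*-
*----
*-***
10) *---*
***-*
*----
-*-**
*--**
*-**-
11) *---*
***-*
*----
-*--*
*-*--
*-*--
12) -**-*
*-*-*
*----
-*--*
*-*--
*-*--
13) -**-*
*-*-*
*----
-*--*
***--
-*---
14) -****
*--*-
*--*-
-*--*
***--
-*---
15) *****
-*-*-
---*-
-*--*
***--
-*---
16) *****
-*-*-
--**-
--***
**---
-*---
17) ---**
---*-
--**-
--***
**---
-*---
18) ---**
---*-
--*--
-----
**-*-
-*---
19) -----
---**
--*--
-----
**-*-
-*---
20) -----
---**
--*--
-----
****-
--**-
21) -----
---**
--*--
---*-
**--*
--*--
22) -----
---**
--*--
---**
**-*-
--*-*

10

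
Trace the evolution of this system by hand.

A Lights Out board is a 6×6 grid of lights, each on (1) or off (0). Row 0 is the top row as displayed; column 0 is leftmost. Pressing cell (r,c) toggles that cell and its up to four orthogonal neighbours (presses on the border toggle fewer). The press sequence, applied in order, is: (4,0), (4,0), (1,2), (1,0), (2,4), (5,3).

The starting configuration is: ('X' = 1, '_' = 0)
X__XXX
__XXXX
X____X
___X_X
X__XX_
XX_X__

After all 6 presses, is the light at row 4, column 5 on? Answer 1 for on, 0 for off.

t=0: X__XXX
__XXXX
X____X
___X_X
X__XX_
XX_X__
t=1: X__XXX
__XXXX
X____X
X__X_X
_X_XX_
_X_X__
t=2: X__XXX
__XXXX
X____X
___X_X
X__XX_
XX_X__
t=3: X_XXXX
_X__XX
X_X__X
___X_X
X__XX_
XX_X__
t=4: __XXXX
X___XX
__X__X
___X_X
X__XX_
XX_X__
t=5: __XXXX
X____X
__XXX_
___XXX
X__XX_
XX_X__
t=6: __XXXX
X____X
__XXX_
___XXX
X___X_
XXX_X_

0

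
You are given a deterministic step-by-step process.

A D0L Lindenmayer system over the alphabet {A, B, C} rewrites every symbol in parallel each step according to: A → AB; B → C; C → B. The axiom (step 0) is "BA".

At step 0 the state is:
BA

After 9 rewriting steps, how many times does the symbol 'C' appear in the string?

5

k=0  BA
k=1  CAB
k=2  BABC
k=3  CABCB
k=4  BABCBC
k=5  CABCBCB
k=6  BABCBCBC
k=7  CABCBCBCB
k=8  BABCBCBCBC
k=9  CABCBCBCBCB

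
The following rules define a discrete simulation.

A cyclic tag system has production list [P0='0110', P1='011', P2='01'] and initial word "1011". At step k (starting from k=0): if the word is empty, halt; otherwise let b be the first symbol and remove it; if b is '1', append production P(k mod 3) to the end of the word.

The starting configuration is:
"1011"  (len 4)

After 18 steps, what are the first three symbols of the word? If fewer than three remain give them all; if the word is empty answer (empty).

100

k=0  "1011"  (len 4)
k=1  "0110110"  (len 7)
k=2  "110110"  (len 6)
k=3  "1011001"  (len 7)
k=4  "0110010110"  (len 10)
k=5  "110010110"  (len 9)
k=6  "1001011001"  (len 10)
k=7  "0010110010110"  (len 13)
k=8  "010110010110"  (len 12)
k=9  "10110010110"  (len 11)
k=10  "01100101100110"  (len 14)
k=11  "1100101100110"  (len 13)
k=12  "10010110011001"  (len 14)
k=13  "00101100110010110"  (len 17)
k=14  "0101100110010110"  (len 16)
k=15  "101100110010110"  (len 15)
k=16  "011001100101100110"  (len 18)
k=17  "11001100101100110"  (len 17)
k=18  "100110010110011001"  (len 18)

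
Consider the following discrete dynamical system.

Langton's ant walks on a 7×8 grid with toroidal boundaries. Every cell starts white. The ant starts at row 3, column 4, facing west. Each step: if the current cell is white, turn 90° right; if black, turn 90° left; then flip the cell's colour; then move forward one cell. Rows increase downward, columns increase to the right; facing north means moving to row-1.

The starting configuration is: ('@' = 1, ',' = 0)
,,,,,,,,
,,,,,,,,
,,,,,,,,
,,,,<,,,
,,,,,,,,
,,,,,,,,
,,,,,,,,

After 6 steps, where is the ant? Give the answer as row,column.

4,3

gen 0: ,,,,,,,,
,,,,,,,,
,,,,,,,,
,,,,<,,,
,,,,,,,,
,,,,,,,,
,,,,,,,,
gen 1: ,,,,,,,,
,,,,,,,,
,,,,^,,,
,,,,@,,,
,,,,,,,,
,,,,,,,,
,,,,,,,,
gen 2: ,,,,,,,,
,,,,,,,,
,,,,@>,,
,,,,@,,,
,,,,,,,,
,,,,,,,,
,,,,,,,,
gen 3: ,,,,,,,,
,,,,,,,,
,,,,@@,,
,,,,@v,,
,,,,,,,,
,,,,,,,,
,,,,,,,,
gen 4: ,,,,,,,,
,,,,,,,,
,,,,@@,,
,,,,<@,,
,,,,,,,,
,,,,,,,,
,,,,,,,,
gen 5: ,,,,,,,,
,,,,,,,,
,,,,@@,,
,,,,,@,,
,,,,v,,,
,,,,,,,,
,,,,,,,,
gen 6: ,,,,,,,,
,,,,,,,,
,,,,@@,,
,,,,,@,,
,,,<@,,,
,,,,,,,,
,,,,,,,,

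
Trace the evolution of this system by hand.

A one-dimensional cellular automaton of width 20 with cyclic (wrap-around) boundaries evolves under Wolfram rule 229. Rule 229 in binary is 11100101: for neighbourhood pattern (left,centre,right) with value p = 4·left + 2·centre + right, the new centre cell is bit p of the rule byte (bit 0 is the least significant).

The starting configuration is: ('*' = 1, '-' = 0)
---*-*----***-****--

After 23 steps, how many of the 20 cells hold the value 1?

gen 0: ---*-*----***-****--
gen 1: **-***-**--***-***-*
gen 2: ***-***-*---***-***-
gen 3: -***-****-*--***-***
gen 4: *-***-*****---***-**
gen 5: **-***-****-*--***-*
gen 6: ***-***-*****---***-
gen 7: -***-***-****-*--***
gen 8: *-***-***-*****---**
gen 9: **-***-***-****-*--*
gen 10: ***-***-***-*****---
gen 11: -***-***-***-****-*-
gen 12: --***-***-***-*****-
gen 13: *--***-***-***-****-
gen 14: *---***-***-***-****
gen 15: *-*--***-***-***-***
gen 16: ***---***-***-***-**
gen 17: ***-*--***-***-***-*
gen 18: *****---***-***-***-
gen 19: -****-*--***-***-***
gen 20: *-*****---***-***-**
gen 21: **-****-*--***-***-*
gen 22: ***-*****---***-***-
gen 23: -***-****-*--***-***

14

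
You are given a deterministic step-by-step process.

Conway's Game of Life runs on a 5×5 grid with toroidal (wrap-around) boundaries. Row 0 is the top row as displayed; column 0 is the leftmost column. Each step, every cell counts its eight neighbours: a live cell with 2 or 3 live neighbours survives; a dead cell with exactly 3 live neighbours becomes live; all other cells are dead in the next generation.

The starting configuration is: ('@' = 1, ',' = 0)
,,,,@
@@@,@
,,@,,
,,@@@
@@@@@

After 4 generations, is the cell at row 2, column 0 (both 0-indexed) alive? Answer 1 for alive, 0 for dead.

1

[0] ,,,,@
@@@,@
,,@,,
,,@@@
@@@@@
[1] ,,,,,
@@@,@
,,,,,
,,,,,
,@,,,
[2] ,,@,,
@@,,,
@@,,,
,,,,,
,,,,,
[3] ,@,,,
@,@,,
@@,,,
,,,,,
,,,,,
[4] ,@,,,
@,@,,
@@,,,
,,,,,
,,,,,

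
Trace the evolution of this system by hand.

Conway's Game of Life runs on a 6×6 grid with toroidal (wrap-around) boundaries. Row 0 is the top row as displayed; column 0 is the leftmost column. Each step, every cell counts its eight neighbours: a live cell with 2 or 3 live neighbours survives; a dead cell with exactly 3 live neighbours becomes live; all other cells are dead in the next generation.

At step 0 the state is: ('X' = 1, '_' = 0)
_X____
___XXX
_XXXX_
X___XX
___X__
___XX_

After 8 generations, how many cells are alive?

gen 0: _X____
___XXX
_XXXX_
X___XX
___X__
___XX_
gen 1: __X__X
XX___X
_XX___
XX___X
___X__
__XXX_
gen 2: __X__X
_____X
__X___
XX____
XX_X_X
__X_X_
gen 3: ___XXX
______
XX____
_____X
___XXX
__X_X_
gen 4: ___XXX
X___XX
X_____
_____X
___X_X
__X___
gen 5: X__X__
X__X__
X___X_
X___XX
____X_
__X__X
gen 6: XXXXXX
XX_XX_
XX_XX_
X__XX_
X__XX_
___XXX
gen 7: ______
______
______
X_____
X_X___
______
gen 8: ______
______
______
_X____
_X____
______

2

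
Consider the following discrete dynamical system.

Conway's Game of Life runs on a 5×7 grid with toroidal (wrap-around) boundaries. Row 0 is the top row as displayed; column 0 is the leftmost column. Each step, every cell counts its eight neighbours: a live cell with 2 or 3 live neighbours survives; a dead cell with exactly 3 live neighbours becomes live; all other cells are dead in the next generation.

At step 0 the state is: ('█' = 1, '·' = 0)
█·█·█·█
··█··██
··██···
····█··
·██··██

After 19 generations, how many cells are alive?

t=0: █·█·█·█
··█··██
··██···
····█··
·██··██
t=1: ··█·█··
█·█·███
··████·
·█··██·
·██·█·█
t=2: ··█·█··
··█···█
█·█····
██····█
███·█··
t=3: █·█··█·
··█····
··█····
···█··█
··█··██
t=4: ··██·█·
··██···
··██···
··██·██
██████·
t=5: ·····██
·█·····
·█·····
█····██
█······
t=6: █·····█
█······
·█····█
██····█
█······
t=7: ██····█
·█·····
·█····█
·█····█
·······
t=8: ██·····
·██···█
·██····
·······
·█····█
t=9: ······█
·······
███····
███····
·█·····
t=10: ·······
██·····
█·█····
·······
·██····
t=11: █·█····
██·····
█······
··█····
·······
t=12: █······
█·····█
█······
·······
·█·····
t=13: ██····█
██····█
█·····█
·······
·······
t=14: ·█····█
·····█·
·█····█
·······
█······
t=15: █·····█
·····██
·······
█······
█······
t=16: █····█·
█····██
······█
·······
██·····
t=17: ·····█·
█····█·
█····██
█······
██····█
t=18: ·█···█·
█···██·
██···█·
·····█·
██····█
t=19: ·█··██·
█···██·
██···█·
·····█·
██···██

14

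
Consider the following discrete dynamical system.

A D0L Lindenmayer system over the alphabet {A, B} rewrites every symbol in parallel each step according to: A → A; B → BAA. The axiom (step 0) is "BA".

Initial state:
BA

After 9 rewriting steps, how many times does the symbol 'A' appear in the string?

[0] BA
[1] BAAA
[2] BAAAAA
[3] BAAAAAAA
[4] BAAAAAAAAA
[5] BAAAAAAAAAAA
[6] BAAAAAAAAAAAAA
[7] BAAAAAAAAAAAAAAA
[8] BAAAAAAAAAAAAAAAAA
[9] BAAAAAAAAAAAAAAAAAAA

19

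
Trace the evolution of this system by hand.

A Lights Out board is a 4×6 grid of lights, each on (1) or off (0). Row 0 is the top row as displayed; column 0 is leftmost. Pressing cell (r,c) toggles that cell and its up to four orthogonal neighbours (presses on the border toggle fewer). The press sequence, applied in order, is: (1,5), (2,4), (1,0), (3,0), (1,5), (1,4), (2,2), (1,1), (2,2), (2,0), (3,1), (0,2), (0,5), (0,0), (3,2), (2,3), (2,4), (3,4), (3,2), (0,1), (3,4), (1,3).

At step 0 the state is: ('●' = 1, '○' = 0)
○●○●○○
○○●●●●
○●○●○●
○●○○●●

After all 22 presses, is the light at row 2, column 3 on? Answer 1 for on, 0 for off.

k=0  ○●○●○○
○○●●●●
○●○●○●
○●○○●●
k=1  ○●○●○●
○○●●○○
○●○●○○
○●○○●●
k=2  ○●○●○●
○○●●●○
○●○○●●
○●○○○●
k=3  ●●○●○●
●●●●●○
●●○○●●
○●○○○●
k=4  ●●○●○●
●●●●●○
○●○○●●
●○○○○●
k=5  ●●○●○○
●●●●○●
○●○○●○
●○○○○●
k=6  ●●○●●○
●●●○●○
○●○○○○
●○○○○●
k=7  ●●○●●○
●●○○●○
○○●●○○
●○●○○●
k=8  ●○○●●○
○○●○●○
○●●●○○
●○●○○●
k=9  ●○○●●○
○○○○●○
○○○○○○
●○○○○●
k=10  ●○○●●○
●○○○●○
●●○○○○
○○○○○●
k=11  ●○○●●○
●○○○●○
●○○○○○
●●●○○●
k=12  ●●●○●○
●○●○●○
●○○○○○
●●●○○●
k=13  ●●●○○●
●○●○●●
●○○○○○
●●●○○●
k=14  ○○●○○●
○○●○●●
●○○○○○
●●●○○●
k=15  ○○●○○●
○○●○●●
●○●○○○
●○○●○●
k=16  ○○●○○●
○○●●●●
●○○●●○
●○○○○●
k=17  ○○●○○●
○○●●○●
●○○○○●
●○○○●●
k=18  ○○●○○●
○○●●○●
●○○○●●
●○○●○○
k=19  ○○●○○●
○○●●○●
●○●○●●
●●●○○○
k=20  ●●○○○●
○●●●○●
●○●○●●
●●●○○○
k=21  ●●○○○●
○●●●○●
●○●○○●
●●●●●●
k=22  ●●○●○●
○●○○●●
●○●●○●
●●●●●●

1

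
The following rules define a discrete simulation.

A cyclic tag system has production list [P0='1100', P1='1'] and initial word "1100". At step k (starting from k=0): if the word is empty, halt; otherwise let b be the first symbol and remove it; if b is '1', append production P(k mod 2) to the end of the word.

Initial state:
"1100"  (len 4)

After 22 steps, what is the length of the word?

t=0: "1100"  (len 4)
t=1: "1001100"  (len 7)
t=2: "0011001"  (len 7)
t=3: "011001"  (len 6)
t=4: "11001"  (len 5)
t=5: "10011100"  (len 8)
t=6: "00111001"  (len 8)
t=7: "0111001"  (len 7)
t=8: "111001"  (len 6)
t=9: "110011100"  (len 9)
t=10: "100111001"  (len 9)
t=11: "001110011100"  (len 12)
t=12: "01110011100"  (len 11)
t=13: "1110011100"  (len 10)
t=14: "1100111001"  (len 10)
t=15: "1001110011100"  (len 13)
t=16: "0011100111001"  (len 13)
t=17: "011100111001"  (len 12)
t=18: "11100111001"  (len 11)
t=19: "11001110011100"  (len 14)
t=20: "10011100111001"  (len 14)
t=21: "00111001110011100"  (len 17)
t=22: "0111001110011100"  (len 16)

16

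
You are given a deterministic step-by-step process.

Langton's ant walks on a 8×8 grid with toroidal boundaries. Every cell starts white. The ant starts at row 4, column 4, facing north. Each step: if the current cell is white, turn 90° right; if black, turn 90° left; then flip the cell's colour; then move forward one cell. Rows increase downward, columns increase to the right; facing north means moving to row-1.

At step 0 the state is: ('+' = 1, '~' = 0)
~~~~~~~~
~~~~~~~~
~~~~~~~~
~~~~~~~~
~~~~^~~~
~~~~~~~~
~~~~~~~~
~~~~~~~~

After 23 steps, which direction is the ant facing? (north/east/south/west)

east

step 0: ~~~~~~~~
~~~~~~~~
~~~~~~~~
~~~~~~~~
~~~~^~~~
~~~~~~~~
~~~~~~~~
~~~~~~~~
step 1: ~~~~~~~~
~~~~~~~~
~~~~~~~~
~~~~~~~~
~~~~+>~~
~~~~~~~~
~~~~~~~~
~~~~~~~~
step 2: ~~~~~~~~
~~~~~~~~
~~~~~~~~
~~~~~~~~
~~~~++~~
~~~~~v~~
~~~~~~~~
~~~~~~~~
step 3: ~~~~~~~~
~~~~~~~~
~~~~~~~~
~~~~~~~~
~~~~++~~
~~~~<+~~
~~~~~~~~
~~~~~~~~
step 4: ~~~~~~~~
~~~~~~~~
~~~~~~~~
~~~~~~~~
~~~~^+~~
~~~~++~~
~~~~~~~~
~~~~~~~~
step 5: ~~~~~~~~
~~~~~~~~
~~~~~~~~
~~~~~~~~
~~~<~+~~
~~~~++~~
~~~~~~~~
~~~~~~~~
step 6: ~~~~~~~~
~~~~~~~~
~~~~~~~~
~~~^~~~~
~~~+~+~~
~~~~++~~
~~~~~~~~
~~~~~~~~
step 7: ~~~~~~~~
~~~~~~~~
~~~~~~~~
~~~+>~~~
~~~+~+~~
~~~~++~~
~~~~~~~~
~~~~~~~~
step 8: ~~~~~~~~
~~~~~~~~
~~~~~~~~
~~~++~~~
~~~+v+~~
~~~~++~~
~~~~~~~~
~~~~~~~~
step 9: ~~~~~~~~
~~~~~~~~
~~~~~~~~
~~~++~~~
~~~<++~~
~~~~++~~
~~~~~~~~
~~~~~~~~
step 10: ~~~~~~~~
~~~~~~~~
~~~~~~~~
~~~++~~~
~~~~++~~
~~~v++~~
~~~~~~~~
~~~~~~~~
step 11: ~~~~~~~~
~~~~~~~~
~~~~~~~~
~~~++~~~
~~~~++~~
~~<+++~~
~~~~~~~~
~~~~~~~~
step 12: ~~~~~~~~
~~~~~~~~
~~~~~~~~
~~~++~~~
~~^~++~~
~~++++~~
~~~~~~~~
~~~~~~~~
step 13: ~~~~~~~~
~~~~~~~~
~~~~~~~~
~~~++~~~
~~+>++~~
~~++++~~
~~~~~~~~
~~~~~~~~
step 14: ~~~~~~~~
~~~~~~~~
~~~~~~~~
~~~++~~~
~~++++~~
~~+v++~~
~~~~~~~~
~~~~~~~~
step 15: ~~~~~~~~
~~~~~~~~
~~~~~~~~
~~~++~~~
~~++++~~
~~+~>+~~
~~~~~~~~
~~~~~~~~
step 16: ~~~~~~~~
~~~~~~~~
~~~~~~~~
~~~++~~~
~~++^+~~
~~+~~+~~
~~~~~~~~
~~~~~~~~
step 17: ~~~~~~~~
~~~~~~~~
~~~~~~~~
~~~++~~~
~~+<~+~~
~~+~~+~~
~~~~~~~~
~~~~~~~~
step 18: ~~~~~~~~
~~~~~~~~
~~~~~~~~
~~~++~~~
~~+~~+~~
~~+v~+~~
~~~~~~~~
~~~~~~~~
step 19: ~~~~~~~~
~~~~~~~~
~~~~~~~~
~~~++~~~
~~+~~+~~
~~<+~+~~
~~~~~~~~
~~~~~~~~
step 20: ~~~~~~~~
~~~~~~~~
~~~~~~~~
~~~++~~~
~~+~~+~~
~~~+~+~~
~~v~~~~~
~~~~~~~~
step 21: ~~~~~~~~
~~~~~~~~
~~~~~~~~
~~~++~~~
~~+~~+~~
~~~+~+~~
~<+~~~~~
~~~~~~~~
step 22: ~~~~~~~~
~~~~~~~~
~~~~~~~~
~~~++~~~
~~+~~+~~
~^~+~+~~
~++~~~~~
~~~~~~~~
step 23: ~~~~~~~~
~~~~~~~~
~~~~~~~~
~~~++~~~
~~+~~+~~
~+>+~+~~
~++~~~~~
~~~~~~~~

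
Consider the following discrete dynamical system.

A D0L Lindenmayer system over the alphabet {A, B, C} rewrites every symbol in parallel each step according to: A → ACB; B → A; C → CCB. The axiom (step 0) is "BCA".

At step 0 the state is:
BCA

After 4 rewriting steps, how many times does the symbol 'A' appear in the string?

t=0: BCA
t=1: ACCBACB
t=2: ACBCCBCCBAACBCCBA
t=3: ACBCCBACCBCCBACCBCCBAACBACBCCBACCBCCBAACB
t=4: ACBCCBACCBCCBAACBCCBCCBACCBCCBAACBCCBCCBACCBCCBAACBACBCCBAACBCCBACCBCCBAACBCCBCCBACCBCCBAACBACBCCBA

21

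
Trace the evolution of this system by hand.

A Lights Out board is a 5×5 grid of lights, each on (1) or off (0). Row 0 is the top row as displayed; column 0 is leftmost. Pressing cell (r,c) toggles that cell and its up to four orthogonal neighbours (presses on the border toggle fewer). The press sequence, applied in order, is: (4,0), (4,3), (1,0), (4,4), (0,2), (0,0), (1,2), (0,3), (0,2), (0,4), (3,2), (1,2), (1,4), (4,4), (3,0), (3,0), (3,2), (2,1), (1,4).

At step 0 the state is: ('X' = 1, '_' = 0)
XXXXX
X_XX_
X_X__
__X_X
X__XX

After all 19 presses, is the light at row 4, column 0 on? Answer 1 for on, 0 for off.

gen 0: XXXXX
X_XX_
X_X__
__X_X
X__XX
gen 1: XXXXX
X_XX_
X_X__
X_X_X
_X_XX
gen 2: XXXXX
X_XX_
X_X__
X_XXX
_XX__
gen 3: _XXXX
_XXX_
__X__
X_XXX
_XX__
gen 4: _XXXX
_XXX_
__X__
X_XX_
_XXXX
gen 5: ____X
_X_X_
__X__
X_XX_
_XXXX
gen 6: XX__X
XX_X_
__X__
X_XX_
_XXXX
gen 7: XXX_X
X_X__
_____
X_XX_
_XXXX
gen 8: XX_X_
X_XX_
_____
X_XX_
_XXXX
gen 9: X_X__
X__X_
_____
X_XX_
_XXXX
gen 10: X_XXX
X__XX
_____
X_XX_
_XXXX
gen 11: X_XXX
X__XX
__X__
XX___
_X_XX
gen 12: X__XX
XXX_X
_____
XX___
_X_XX
gen 13: X__X_
XXXX_
____X
XX___
_X_XX
gen 14: X__X_
XXXX_
____X
XX__X
_X___
gen 15: X__X_
XXXX_
X___X
____X
XX___
gen 16: X__X_
XXXX_
____X
XX__X
_X___
gen 17: X__X_
XXXX_
__X_X
X_XXX
_XX__
gen 18: X__X_
X_XX_
XX__X
XXXXX
_XX__
gen 19: X__XX
X_X_X
XX___
XXXXX
_XX__

0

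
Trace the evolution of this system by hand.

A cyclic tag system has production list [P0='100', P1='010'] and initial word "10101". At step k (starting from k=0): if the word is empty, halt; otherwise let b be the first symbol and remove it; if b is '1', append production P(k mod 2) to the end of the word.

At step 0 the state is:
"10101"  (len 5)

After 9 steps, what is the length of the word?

k=0  "10101"  (len 5)
k=1  "0101100"  (len 7)
k=2  "101100"  (len 6)
k=3  "01100100"  (len 8)
k=4  "1100100"  (len 7)
k=5  "100100100"  (len 9)
k=6  "00100100010"  (len 11)
k=7  "0100100010"  (len 10)
k=8  "100100010"  (len 9)
k=9  "00100010100"  (len 11)

11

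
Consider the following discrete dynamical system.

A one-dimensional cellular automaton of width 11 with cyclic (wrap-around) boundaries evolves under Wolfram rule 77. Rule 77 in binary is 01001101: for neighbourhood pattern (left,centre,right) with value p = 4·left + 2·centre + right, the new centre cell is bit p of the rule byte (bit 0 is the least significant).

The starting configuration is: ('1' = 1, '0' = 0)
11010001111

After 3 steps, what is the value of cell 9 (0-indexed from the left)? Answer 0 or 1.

step 0: 11010001111
step 1: 01010101000
step 2: 01010101011
step 3: 01010101011

1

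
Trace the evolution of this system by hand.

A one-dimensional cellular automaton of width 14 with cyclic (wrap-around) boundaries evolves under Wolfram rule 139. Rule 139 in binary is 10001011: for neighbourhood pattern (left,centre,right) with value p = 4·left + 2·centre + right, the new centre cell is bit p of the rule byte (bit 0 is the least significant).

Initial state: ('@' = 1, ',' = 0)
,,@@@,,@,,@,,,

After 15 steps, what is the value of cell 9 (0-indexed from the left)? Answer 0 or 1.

gen 0: ,,@@@,,@,,@,,,
gen 1: @@@@,,@,,@,,@@
gen 2: @@@,,@,,@,,@@@
gen 3: @@,,@,,@,,@@@@
gen 4: @,,@,,@,,@@@@@
gen 5: ,,@,,@,,@@@@@@
gen 6: ,@,,@,,@@@@@@,
gen 7: @,,@,,@@@@@@,,
gen 8: ,,@,,@@@@@@,,@
gen 9: ,@,,@@@@@@,,@,
gen 10: @,,@@@@@@,,@,,
gen 11: ,,@@@@@@,,@,,@
gen 12: ,@@@@@@,,@,,@,
gen 13: @@@@@@,,@,,@,,
gen 14: @@@@@,,@,,@,,@
gen 15: @@@@,,@,,@,,@@

1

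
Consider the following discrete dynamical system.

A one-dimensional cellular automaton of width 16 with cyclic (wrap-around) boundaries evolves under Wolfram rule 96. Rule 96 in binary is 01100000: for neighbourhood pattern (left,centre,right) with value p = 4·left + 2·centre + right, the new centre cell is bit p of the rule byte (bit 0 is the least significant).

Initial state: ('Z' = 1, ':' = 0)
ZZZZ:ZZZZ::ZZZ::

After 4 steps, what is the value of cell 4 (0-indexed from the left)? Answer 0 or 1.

0

gen 0: ZZZZ:ZZZZ::ZZZ::
gen 1: :::ZZ:::Z::::Z::
gen 2: ::::Z:::::::::::
gen 3: ::::::::::::::::
gen 4: ::::::::::::::::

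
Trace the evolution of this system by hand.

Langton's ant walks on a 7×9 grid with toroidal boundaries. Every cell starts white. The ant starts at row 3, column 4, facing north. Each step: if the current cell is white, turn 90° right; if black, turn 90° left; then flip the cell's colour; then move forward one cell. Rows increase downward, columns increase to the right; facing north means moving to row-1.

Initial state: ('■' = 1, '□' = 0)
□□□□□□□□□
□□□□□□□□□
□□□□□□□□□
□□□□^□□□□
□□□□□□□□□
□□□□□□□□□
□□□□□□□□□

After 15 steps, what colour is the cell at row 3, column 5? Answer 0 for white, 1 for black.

[0] □□□□□□□□□
□□□□□□□□□
□□□□□□□□□
□□□□^□□□□
□□□□□□□□□
□□□□□□□□□
□□□□□□□□□
[1] □□□□□□□□□
□□□□□□□□□
□□□□□□□□□
□□□□■>□□□
□□□□□□□□□
□□□□□□□□□
□□□□□□□□□
[2] □□□□□□□□□
□□□□□□□□□
□□□□□□□□□
□□□□■■□□□
□□□□□v□□□
□□□□□□□□□
□□□□□□□□□
[3] □□□□□□□□□
□□□□□□□□□
□□□□□□□□□
□□□□■■□□□
□□□□<■□□□
□□□□□□□□□
□□□□□□□□□
[4] □□□□□□□□□
□□□□□□□□□
□□□□□□□□□
□□□□^■□□□
□□□□■■□□□
□□□□□□□□□
□□□□□□□□□
[5] □□□□□□□□□
□□□□□□□□□
□□□□□□□□□
□□□<□■□□□
□□□□■■□□□
□□□□□□□□□
□□□□□□□□□
[6] □□□□□□□□□
□□□□□□□□□
□□□^□□□□□
□□□■□■□□□
□□□□■■□□□
□□□□□□□□□
□□□□□□□□□
[7] □□□□□□□□□
□□□□□□□□□
□□□■>□□□□
□□□■□■□□□
□□□□■■□□□
□□□□□□□□□
□□□□□□□□□
[8] □□□□□□□□□
□□□□□□□□□
□□□■■□□□□
□□□■v■□□□
□□□□■■□□□
□□□□□□□□□
□□□□□□□□□
[9] □□□□□□□□□
□□□□□□□□□
□□□■■□□□□
□□□<■■□□□
□□□□■■□□□
□□□□□□□□□
□□□□□□□□□
[10] □□□□□□□□□
□□□□□□□□□
□□□■■□□□□
□□□□■■□□□
□□□v■■□□□
□□□□□□□□□
□□□□□□□□□
[11] □□□□□□□□□
□□□□□□□□□
□□□■■□□□□
□□□□■■□□□
□□<■■■□□□
□□□□□□□□□
□□□□□□□□□
[12] □□□□□□□□□
□□□□□□□□□
□□□■■□□□□
□□^□■■□□□
□□■■■■□□□
□□□□□□□□□
□□□□□□□□□
[13] □□□□□□□□□
□□□□□□□□□
□□□■■□□□□
□□■>■■□□□
□□■■■■□□□
□□□□□□□□□
□□□□□□□□□
[14] □□□□□□□□□
□□□□□□□□□
□□□■■□□□□
□□■■■■□□□
□□■v■■□□□
□□□□□□□□□
□□□□□□□□□
[15] □□□□□□□□□
□□□□□□□□□
□□□■■□□□□
□□■■■■□□□
□□■□>■□□□
□□□□□□□□□
□□□□□□□□□

1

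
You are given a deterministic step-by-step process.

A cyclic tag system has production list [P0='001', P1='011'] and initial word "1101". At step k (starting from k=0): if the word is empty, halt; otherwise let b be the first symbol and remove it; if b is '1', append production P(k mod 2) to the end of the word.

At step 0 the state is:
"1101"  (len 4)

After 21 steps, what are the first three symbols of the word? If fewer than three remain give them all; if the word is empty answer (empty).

101

t=0: "1101"  (len 4)
t=1: "101001"  (len 6)
t=2: "01001011"  (len 8)
t=3: "1001011"  (len 7)
t=4: "001011011"  (len 9)
t=5: "01011011"  (len 8)
t=6: "1011011"  (len 7)
t=7: "011011001"  (len 9)
t=8: "11011001"  (len 8)
t=9: "1011001001"  (len 10)
t=10: "011001001011"  (len 12)
t=11: "11001001011"  (len 11)
t=12: "1001001011011"  (len 13)
t=13: "001001011011001"  (len 15)
t=14: "01001011011001"  (len 14)
t=15: "1001011011001"  (len 13)
t=16: "001011011001011"  (len 15)
t=17: "01011011001011"  (len 14)
t=18: "1011011001011"  (len 13)
t=19: "011011001011001"  (len 15)
t=20: "11011001011001"  (len 14)
t=21: "1011001011001001"  (len 16)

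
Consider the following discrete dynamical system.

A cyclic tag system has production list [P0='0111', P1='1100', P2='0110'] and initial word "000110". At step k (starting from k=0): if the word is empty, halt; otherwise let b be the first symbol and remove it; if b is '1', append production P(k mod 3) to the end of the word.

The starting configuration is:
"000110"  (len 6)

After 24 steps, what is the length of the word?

k=0  "000110"  (len 6)
k=1  "00110"  (len 5)
k=2  "0110"  (len 4)
k=3  "110"  (len 3)
k=4  "100111"  (len 6)
k=5  "001111100"  (len 9)
k=6  "01111100"  (len 8)
k=7  "1111100"  (len 7)
k=8  "1111001100"  (len 10)
k=9  "1110011000110"  (len 13)
k=10  "1100110001100111"  (len 16)
k=11  "1001100011001111100"  (len 19)
k=12  "0011000110011111000110"  (len 22)
k=13  "011000110011111000110"  (len 21)
k=14  "11000110011111000110"  (len 20)
k=15  "10001100111110001100110"  (len 23)
k=16  "00011001111100011001100111"  (len 26)
k=17  "0011001111100011001100111"  (len 25)
k=18  "011001111100011001100111"  (len 24)
k=19  "11001111100011001100111"  (len 23)
k=20  "10011111000110011001111100"  (len 26)
k=21  "00111110001100110011111000110"  (len 29)
k=22  "0111110001100110011111000110"  (len 28)
k=23  "111110001100110011111000110"  (len 27)
k=24  "111100011001100111110001100110"  (len 30)

30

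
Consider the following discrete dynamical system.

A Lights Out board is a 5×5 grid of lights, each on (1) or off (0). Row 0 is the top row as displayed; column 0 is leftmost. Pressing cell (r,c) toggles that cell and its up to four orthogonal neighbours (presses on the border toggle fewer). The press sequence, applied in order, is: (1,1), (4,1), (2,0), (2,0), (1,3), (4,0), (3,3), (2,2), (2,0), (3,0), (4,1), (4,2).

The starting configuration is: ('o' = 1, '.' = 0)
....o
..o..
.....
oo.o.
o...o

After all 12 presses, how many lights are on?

step 0: ....o
..o..
.....
oo.o.
o...o
step 1: .o..o
oo...
.o...
oo.o.
o...o
step 2: .o..o
oo...
.o...
o..o.
.oo.o
step 3: .o..o
.o...
o....
...o.
.oo.o
step 4: .o..o
oo...
.o...
o..o.
.oo.o
step 5: .o.oo
ooooo
.o.o.
o..o.
.oo.o
step 6: .o.oo
ooooo
.o.o.
...o.
o.o.o
step 7: .o.oo
ooooo
.o...
..o.o
o.ooo
step 8: .o.oo
oo.oo
..oo.
....o
o.ooo
step 9: .o.oo
.o.oo
oooo.
o...o
o.ooo
step 10: .o.oo
.o.oo
.ooo.
.o..o
..ooo
step 11: .o.oo
.o.oo
.ooo.
....o
oo.oo
step 12: .o.oo
.o.oo
.ooo.
..o.o
o.o.o

14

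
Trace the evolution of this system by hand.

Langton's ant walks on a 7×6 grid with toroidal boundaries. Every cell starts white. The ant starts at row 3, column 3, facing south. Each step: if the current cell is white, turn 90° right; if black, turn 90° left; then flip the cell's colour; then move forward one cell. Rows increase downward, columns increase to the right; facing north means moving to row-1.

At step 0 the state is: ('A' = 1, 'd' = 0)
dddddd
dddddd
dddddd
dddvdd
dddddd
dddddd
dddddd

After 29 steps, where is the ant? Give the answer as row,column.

gen 0: dddddd
dddddd
dddddd
dddvdd
dddddd
dddddd
dddddd
gen 1: dddddd
dddddd
dddddd
dd<Add
dddddd
dddddd
dddddd
gen 2: dddddd
dddddd
dd^ddd
ddAAdd
dddddd
dddddd
dddddd
gen 3: dddddd
dddddd
ddA>dd
ddAAdd
dddddd
dddddd
dddddd
gen 4: dddddd
dddddd
ddAAdd
ddAvdd
dddddd
dddddd
dddddd
gen 5: dddddd
dddddd
ddAAdd
ddAd>d
dddddd
dddddd
dddddd
gen 6: dddddd
dddddd
ddAAdd
ddAdAd
ddddvd
dddddd
dddddd
gen 7: dddddd
dddddd
ddAAdd
ddAdAd
ddd<Ad
dddddd
dddddd
gen 8: dddddd
dddddd
ddAAdd
ddA^Ad
dddAAd
dddddd
dddddd
gen 9: dddddd
dddddd
ddAAdd
ddAA>d
dddAAd
dddddd
dddddd
gen 10: dddddd
dddddd
ddAA^d
ddAAdd
dddAAd
dddddd
dddddd
gen 11: dddddd
dddddd
ddAAA>
ddAAdd
dddAAd
dddddd
dddddd
gen 12: dddddd
dddddd
ddAAAA
ddAAdv
dddAAd
dddddd
dddddd
gen 13: dddddd
dddddd
ddAAAA
ddAA<A
dddAAd
dddddd
dddddd
gen 14: dddddd
dddddd
ddAA^A
ddAAAA
dddAAd
dddddd
dddddd
gen 15: dddddd
dddddd
ddA<dA
ddAAAA
dddAAd
dddddd
dddddd
gen 16: dddddd
dddddd
ddAddA
ddAvAA
dddAAd
dddddd
dddddd
gen 17: dddddd
dddddd
ddAddA
ddAd>A
dddAAd
dddddd
dddddd
gen 18: dddddd
dddddd
ddAd^A
ddAddA
dddAAd
dddddd
dddddd
gen 19: dddddd
dddddd
ddAdA>
ddAddA
dddAAd
dddddd
dddddd
gen 20: dddddd
ddddd^
ddAdAd
ddAddA
dddAAd
dddddd
dddddd
gen 21: dddddd
>ddddA
ddAdAd
ddAddA
dddAAd
dddddd
dddddd
gen 22: dddddd
AddddA
vdAdAd
ddAddA
dddAAd
dddddd
dddddd
gen 23: dddddd
AddddA
AdAdA<
ddAddA
dddAAd
dddddd
dddddd
gen 24: dddddd
Adddd^
AdAdAA
ddAddA
dddAAd
dddddd
dddddd
gen 25: dddddd
Addd<d
AdAdAA
ddAddA
dddAAd
dddddd
dddddd
gen 26: dddd^d
AdddAd
AdAdAA
ddAddA
dddAAd
dddddd
dddddd
gen 27: ddddA>
AdddAd
AdAdAA
ddAddA
dddAAd
dddddd
dddddd
gen 28: ddddAA
AdddAv
AdAdAA
ddAddA
dddAAd
dddddd
dddddd
gen 29: ddddAA
Addd<A
AdAdAA
ddAddA
dddAAd
dddddd
dddddd

1,4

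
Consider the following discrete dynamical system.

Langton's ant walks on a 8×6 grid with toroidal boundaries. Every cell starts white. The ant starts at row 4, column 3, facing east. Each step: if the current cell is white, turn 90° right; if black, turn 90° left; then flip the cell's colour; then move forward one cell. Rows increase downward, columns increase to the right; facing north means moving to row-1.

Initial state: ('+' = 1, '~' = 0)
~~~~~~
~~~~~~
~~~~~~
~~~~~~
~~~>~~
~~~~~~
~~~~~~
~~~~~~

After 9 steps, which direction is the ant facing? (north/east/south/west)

gen 0: ~~~~~~
~~~~~~
~~~~~~
~~~~~~
~~~>~~
~~~~~~
~~~~~~
~~~~~~
gen 1: ~~~~~~
~~~~~~
~~~~~~
~~~~~~
~~~+~~
~~~v~~
~~~~~~
~~~~~~
gen 2: ~~~~~~
~~~~~~
~~~~~~
~~~~~~
~~~+~~
~~<+~~
~~~~~~
~~~~~~
gen 3: ~~~~~~
~~~~~~
~~~~~~
~~~~~~
~~^+~~
~~++~~
~~~~~~
~~~~~~
gen 4: ~~~~~~
~~~~~~
~~~~~~
~~~~~~
~~+>~~
~~++~~
~~~~~~
~~~~~~
gen 5: ~~~~~~
~~~~~~
~~~~~~
~~~^~~
~~+~~~
~~++~~
~~~~~~
~~~~~~
gen 6: ~~~~~~
~~~~~~
~~~~~~
~~~+>~
~~+~~~
~~++~~
~~~~~~
~~~~~~
gen 7: ~~~~~~
~~~~~~
~~~~~~
~~~++~
~~+~v~
~~++~~
~~~~~~
~~~~~~
gen 8: ~~~~~~
~~~~~~
~~~~~~
~~~++~
~~+<+~
~~++~~
~~~~~~
~~~~~~
gen 9: ~~~~~~
~~~~~~
~~~~~~
~~~^+~
~~+++~
~~++~~
~~~~~~
~~~~~~

north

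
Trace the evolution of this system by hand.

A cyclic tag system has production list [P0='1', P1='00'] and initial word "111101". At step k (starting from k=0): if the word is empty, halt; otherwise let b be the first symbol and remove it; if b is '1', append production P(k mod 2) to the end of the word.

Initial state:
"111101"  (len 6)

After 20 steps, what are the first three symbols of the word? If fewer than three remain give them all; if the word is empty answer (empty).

0) "111101"  (len 6)
1) "111011"  (len 6)
2) "1101100"  (len 7)
3) "1011001"  (len 7)
4) "01100100"  (len 8)
5) "1100100"  (len 7)
6) "10010000"  (len 8)
7) "00100001"  (len 8)
8) "0100001"  (len 7)
9) "100001"  (len 6)
10) "0000100"  (len 7)
11) "000100"  (len 6)
12) "00100"  (len 5)
13) "0100"  (len 4)
14) "100"  (len 3)
15) "001"  (len 3)
16) "01"  (len 2)
17) "1"  (len 1)
18) "00"  (len 2)
19) "0"  (len 1)
20) (halted — word empty)

(empty)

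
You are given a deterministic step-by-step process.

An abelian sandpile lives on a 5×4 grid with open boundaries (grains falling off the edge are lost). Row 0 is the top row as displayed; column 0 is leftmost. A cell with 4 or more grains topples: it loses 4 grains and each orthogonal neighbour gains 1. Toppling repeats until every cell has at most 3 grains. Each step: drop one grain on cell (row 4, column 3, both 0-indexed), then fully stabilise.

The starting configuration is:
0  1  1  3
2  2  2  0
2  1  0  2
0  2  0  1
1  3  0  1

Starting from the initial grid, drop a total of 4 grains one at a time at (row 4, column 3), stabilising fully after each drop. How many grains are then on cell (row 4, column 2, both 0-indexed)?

[0] 0  1  1  3
2  2  2  0
2  1  0  2
0  2  0  1
1  3  0  1
[1] 0  1  1  3
2  2  2  0
2  1  0  2
0  2  0  1
1  3  0  2
[2] 0  1  1  3
2  2  2  0
2  1  0  2
0  2  0  1
1  3  0  3
[3] 0  1  1  3
2  2  2  0
2  1  0  2
0  2  0  2
1  3  1  0
[4] 0  1  1  3
2  2  2  0
2  1  0  2
0  2  0  2
1  3  1  1

1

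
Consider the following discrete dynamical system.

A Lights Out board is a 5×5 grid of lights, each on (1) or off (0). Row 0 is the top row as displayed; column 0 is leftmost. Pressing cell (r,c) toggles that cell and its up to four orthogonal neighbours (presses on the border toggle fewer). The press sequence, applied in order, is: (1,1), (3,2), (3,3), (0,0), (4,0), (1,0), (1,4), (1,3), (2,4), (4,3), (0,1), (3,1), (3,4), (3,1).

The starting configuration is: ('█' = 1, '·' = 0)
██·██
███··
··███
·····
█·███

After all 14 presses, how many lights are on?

0) ██·██
███··
··███
·····
█·███
1) █··██
·····
·████
·····
█·███
2) █··██
·····
·█·██
·███·
█··██
3) █··██
·····
·█··█
·█··█
█···█
4) ·█·██
█····
·█··█
·█··█
█···█
5) ·█·██
█····
·█··█
██··█
·█··█
6) ██·██
·█···
██··█
██··█
·█··█
7) ██·█·
·█·██
██···
██··█
·█··█
8) ██···
·██··
██·█·
██··█
·█··█
9) ██···
·██·█
██··█
██···
·█··█
10) ██···
·██·█
██··█
██·█·
·███·
11) ··█··
··█·█
██··█
██·█·
·███·
12) ··█··
··█·█
█···█
··██·
··██·
13) ··█··
··█·█
█····
··█·█
··███
14) ··█··
··█·█
██···
██··█
·████

12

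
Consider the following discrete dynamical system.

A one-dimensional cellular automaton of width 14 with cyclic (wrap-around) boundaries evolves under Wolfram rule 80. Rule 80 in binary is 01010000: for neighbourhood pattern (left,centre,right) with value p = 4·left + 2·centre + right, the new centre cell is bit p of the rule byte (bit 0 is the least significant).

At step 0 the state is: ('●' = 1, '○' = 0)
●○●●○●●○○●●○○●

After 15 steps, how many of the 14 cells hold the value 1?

6

[0] ●○●●○●●○○●●○○●
[1] ●○○●○○●●○○●●○○
[2] ○●○○●○○●●○○●●○
[3] ○○●○○●○○●●○○●●
[4] ●○○●○○●○○●●○○●
[5] ●●○○●○○●○○●●○○
[6] ○●●○○●○○●○○●●○
[7] ○○●●○○●○○●○○●●
[8] ●○○●●○○●○○●○○●
[9] ●●○○●●○○●○○●○○
[10] ○●●○○●●○○●○○●○
[11] ○○●●○○●●○○●○○●
[12] ●○○●●○○●●○○●○○
[13] ○●○○●●○○●●○○●○
[14] ○○●○○●●○○●●○○●
[15] ●○○●○○●●○○●●○○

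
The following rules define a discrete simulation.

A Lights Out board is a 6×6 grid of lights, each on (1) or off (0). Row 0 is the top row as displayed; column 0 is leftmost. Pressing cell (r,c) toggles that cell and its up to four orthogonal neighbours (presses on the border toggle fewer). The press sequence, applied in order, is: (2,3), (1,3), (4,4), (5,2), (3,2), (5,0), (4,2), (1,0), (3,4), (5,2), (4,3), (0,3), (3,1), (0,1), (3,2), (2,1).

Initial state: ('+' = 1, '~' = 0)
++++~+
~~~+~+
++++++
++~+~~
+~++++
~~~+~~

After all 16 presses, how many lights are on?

23

step 0: ++++~+
~~~+~+
++++++
++~+~~
+~++++
~~~+~~
step 1: ++++~+
~~~~~+
++~~~+
++~~~~
+~++++
~~~+~~
step 2: +++~~+
~~++++
++~+~+
++~~~~
+~++++
~~~+~~
step 3: +++~~+
~~++++
++~+~+
++~~+~
+~+~~~
~~~++~
step 4: +++~~+
~~++++
++~+~+
++~~+~
+~~~~~
~++~+~
step 5: +++~~+
~~++++
++++~+
+~+++~
+~+~~~
~++~+~
step 6: +++~~+
~~++++
++++~+
+~+++~
~~+~~~
+~+~+~
step 7: +++~~+
~~++++
++++~+
+~~++~
~+~+~~
+~~~+~
step 8: ~++~~+
++++++
~+++~+
+~~++~
~+~+~~
+~~~+~
step 9: ~++~~+
++++++
~+++++
+~~~~+
~+~++~
+~~~+~
step 10: ~++~~+
++++++
~+++++
+~~~~+
~++++~
+++++~
step 11: ~++~~+
++++++
~+++++
+~~+~+
~+~~~~
+++~+~
step 12: ~+~+++
+++~++
~+++++
+~~+~+
~+~~~~
+++~+~
step 13: ~+~+++
+++~++
~~++++
~+++~+
~~~~~~
+++~+~
step 14: +~++++
+~+~++
~~++++
~+++~+
~~~~~~
+++~+~
step 15: +~++++
+~+~++
~~~+++
~~~~~+
~~+~~~
+++~+~
step 16: +~++++
+++~++
++++++
~+~~~+
~~+~~~
+++~+~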